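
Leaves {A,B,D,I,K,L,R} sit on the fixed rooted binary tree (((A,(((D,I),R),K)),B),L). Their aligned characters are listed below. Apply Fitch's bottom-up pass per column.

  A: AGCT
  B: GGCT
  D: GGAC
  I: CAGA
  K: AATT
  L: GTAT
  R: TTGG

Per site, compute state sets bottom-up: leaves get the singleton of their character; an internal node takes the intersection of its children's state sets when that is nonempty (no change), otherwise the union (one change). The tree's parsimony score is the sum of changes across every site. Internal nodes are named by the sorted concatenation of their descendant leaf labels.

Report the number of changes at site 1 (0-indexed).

4

site 0, node DI: D={G} ∪ I={C} → {C,G} (+1)
site 0, node DIR: DI={C,G} ∪ R={T} → {C,G,T} (+1)
site 0, node DIKR: DIR={C,G,T} ∪ K={A} → {A,C,G,T} (+1)
site 0, node ADIKR: A={A} ∩ DIKR={A,C,G,T} → {A} (+0)
site 0, node ABDIKR: ADIKR={A} ∪ B={G} → {A,G} (+1)
site 0, node ABDIKLR: ABDIKR={A,G} ∩ L={G} → {G} (+0)
site 1, node DI: D={G} ∪ I={A} → {A,G} (+1)
site 1, node DIR: DI={A,G} ∪ R={T} → {A,G,T} (+1)
site 1, node DIKR: DIR={A,G,T} ∩ K={A} → {A} (+0)
site 1, node ADIKR: A={G} ∪ DIKR={A} → {A,G} (+1)
site 1, node ABDIKR: ADIKR={A,G} ∩ B={G} → {G} (+0)
site 1, node ABDIKLR: ABDIKR={G} ∪ L={T} → {G,T} (+1)
site 2, node DI: D={A} ∪ I={G} → {A,G} (+1)
site 2, node DIR: DI={A,G} ∩ R={G} → {G} (+0)
site 2, node DIKR: DIR={G} ∪ K={T} → {G,T} (+1)
site 2, node ADIKR: A={C} ∪ DIKR={G,T} → {C,G,T} (+1)
site 2, node ABDIKR: ADIKR={C,G,T} ∩ B={C} → {C} (+0)
site 2, node ABDIKLR: ABDIKR={C} ∪ L={A} → {A,C} (+1)
site 3, node DI: D={C} ∪ I={A} → {A,C} (+1)
site 3, node DIR: DI={A,C} ∪ R={G} → {A,C,G} (+1)
site 3, node DIKR: DIR={A,C,G} ∪ K={T} → {A,C,G,T} (+1)
site 3, node ADIKR: A={T} ∩ DIKR={A,C,G,T} → {T} (+0)
site 3, node ABDIKR: ADIKR={T} ∩ B={T} → {T} (+0)
site 3, node ABDIKLR: ABDIKR={T} ∩ L={T} → {T} (+0)
per-site changes: [4, 4, 4, 3]; total = 15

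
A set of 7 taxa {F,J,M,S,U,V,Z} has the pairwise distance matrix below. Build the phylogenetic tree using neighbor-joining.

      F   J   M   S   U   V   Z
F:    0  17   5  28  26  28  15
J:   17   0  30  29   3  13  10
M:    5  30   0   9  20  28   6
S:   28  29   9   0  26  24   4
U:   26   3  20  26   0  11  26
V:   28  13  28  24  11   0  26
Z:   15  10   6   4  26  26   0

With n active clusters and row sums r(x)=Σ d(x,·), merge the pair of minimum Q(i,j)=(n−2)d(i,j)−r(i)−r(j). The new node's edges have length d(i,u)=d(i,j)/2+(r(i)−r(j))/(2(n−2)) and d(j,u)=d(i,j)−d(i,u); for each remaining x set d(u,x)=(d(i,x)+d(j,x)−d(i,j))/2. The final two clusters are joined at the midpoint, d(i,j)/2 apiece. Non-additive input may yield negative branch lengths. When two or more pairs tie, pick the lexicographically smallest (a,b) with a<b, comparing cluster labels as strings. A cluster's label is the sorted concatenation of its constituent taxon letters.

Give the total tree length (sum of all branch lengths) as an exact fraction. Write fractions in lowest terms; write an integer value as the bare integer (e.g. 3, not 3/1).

1. join J+U (d=3, Q=-199) ⇒ JU; edges |J|=1/2, |U|=5/2
  updated: d(F,JU)=20, d(JU,M)=47/2, d(JU,S)=26, d(JU,V)=21/2, d(JU,Z)=33/2
2. join JU+V (d=21/2, Q=-171) ⇒ JUV; edges |JU|=11/4, |V|=31/4
  updated: d(F,JUV)=75/4, d(JUV,M)=41/2, d(JUV,S)=79/4, d(JUV,Z)=16
3. join F+M (d=5, Q=-369/4) ⇒ FM; edges |F|=55/8, |M|=-15/8
  updated: d(FM,JUV)=137/8, d(FM,S)=16, d(FM,Z)=8
4. join FM+JUV (d=137/8, Q=-239/4) ⇒ FJMUV; edges |FM|=45/8, |JUV|=23/2
  updated: d(FJMUV,S)=149/16, d(FJMUV,Z)=55/16
5. join FJMUV+S (d=149/16, Q=-67/4) ⇒ FJMSUV; edges |FJMUV|=35/8, |S|=79/16
  updated: d(FJMSUV,Z)=-15/16
6. join FJMSUV+Z (d=-15/16) ⇒ FJMSUVZ; edges |FJMSUV|=-15/32, |Z|=-15/32
final tree: ((((F:55/8,M:-15/8):45/8,((J:1/2,U:5/2):11/4,V:31/4):23/2):35/8,S:79/16):-15/32,Z:-15/32)
total length: 44

44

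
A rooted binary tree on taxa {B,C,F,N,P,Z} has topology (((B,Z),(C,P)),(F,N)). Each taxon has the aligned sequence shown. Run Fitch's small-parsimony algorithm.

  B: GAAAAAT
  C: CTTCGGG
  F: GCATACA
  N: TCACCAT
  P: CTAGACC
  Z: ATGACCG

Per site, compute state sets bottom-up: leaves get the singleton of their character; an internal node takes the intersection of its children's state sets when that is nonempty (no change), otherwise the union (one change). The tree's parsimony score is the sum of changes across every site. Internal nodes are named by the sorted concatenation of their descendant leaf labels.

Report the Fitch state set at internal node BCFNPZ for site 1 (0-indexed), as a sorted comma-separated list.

C,T

[col 0] BZ: children B:{G}, Z:{A} ∪→ {A,G}; cost 1
[col 0] CP: children C:{C}, P:{C} ∩→ {C}; cost 0
[col 0] BCPZ: children BZ:{A,G}, CP:{C} ∪→ {A,C,G}; cost 1
[col 0] FN: children F:{G}, N:{T} ∪→ {G,T}; cost 1
[col 0] BCFNPZ: children BCPZ:{A,C,G}, FN:{G,T} ∩→ {G}; cost 0
[col 1] BZ: children B:{A}, Z:{T} ∪→ {A,T}; cost 1
[col 1] CP: children C:{T}, P:{T} ∩→ {T}; cost 0
[col 1] BCPZ: children BZ:{A,T}, CP:{T} ∩→ {T}; cost 0
[col 1] FN: children F:{C}, N:{C} ∩→ {C}; cost 0
[col 1] BCFNPZ: children BCPZ:{T}, FN:{C} ∪→ {C,T}; cost 1
[col 2] BZ: children B:{A}, Z:{G} ∪→ {A,G}; cost 1
[col 2] CP: children C:{T}, P:{A} ∪→ {A,T}; cost 1
[col 2] BCPZ: children BZ:{A,G}, CP:{A,T} ∩→ {A}; cost 0
[col 2] FN: children F:{A}, N:{A} ∩→ {A}; cost 0
[col 2] BCFNPZ: children BCPZ:{A}, FN:{A} ∩→ {A}; cost 0
[col 3] BZ: children B:{A}, Z:{A} ∩→ {A}; cost 0
[col 3] CP: children C:{C}, P:{G} ∪→ {C,G}; cost 1
[col 3] BCPZ: children BZ:{A}, CP:{C,G} ∪→ {A,C,G}; cost 1
[col 3] FN: children F:{T}, N:{C} ∪→ {C,T}; cost 1
[col 3] BCFNPZ: children BCPZ:{A,C,G}, FN:{C,T} ∩→ {C}; cost 0
[col 4] BZ: children B:{A}, Z:{C} ∪→ {A,C}; cost 1
[col 4] CP: children C:{G}, P:{A} ∪→ {A,G}; cost 1
[col 4] BCPZ: children BZ:{A,C}, CP:{A,G} ∩→ {A}; cost 0
[col 4] FN: children F:{A}, N:{C} ∪→ {A,C}; cost 1
[col 4] BCFNPZ: children BCPZ:{A}, FN:{A,C} ∩→ {A}; cost 0
[col 5] BZ: children B:{A}, Z:{C} ∪→ {A,C}; cost 1
[col 5] CP: children C:{G}, P:{C} ∪→ {C,G}; cost 1
[col 5] BCPZ: children BZ:{A,C}, CP:{C,G} ∩→ {C}; cost 0
[col 5] FN: children F:{C}, N:{A} ∪→ {A,C}; cost 1
[col 5] BCFNPZ: children BCPZ:{C}, FN:{A,C} ∩→ {C}; cost 0
[col 6] BZ: children B:{T}, Z:{G} ∪→ {G,T}; cost 1
[col 6] CP: children C:{G}, P:{C} ∪→ {C,G}; cost 1
[col 6] BCPZ: children BZ:{G,T}, CP:{C,G} ∩→ {G}; cost 0
[col 6] FN: children F:{A}, N:{T} ∪→ {A,T}; cost 1
[col 6] BCFNPZ: children BCPZ:{G}, FN:{A,T} ∪→ {A,G,T}; cost 1
per-site changes: [3, 2, 2, 3, 3, 3, 4]; total = 20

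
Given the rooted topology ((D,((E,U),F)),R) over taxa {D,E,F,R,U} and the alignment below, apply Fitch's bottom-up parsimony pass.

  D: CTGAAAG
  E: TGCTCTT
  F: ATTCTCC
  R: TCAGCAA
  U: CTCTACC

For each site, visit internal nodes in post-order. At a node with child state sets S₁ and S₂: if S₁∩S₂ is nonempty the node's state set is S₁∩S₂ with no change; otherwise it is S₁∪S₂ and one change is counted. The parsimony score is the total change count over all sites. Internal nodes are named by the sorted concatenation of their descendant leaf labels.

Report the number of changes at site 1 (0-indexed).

site 0, node EU: E={T} ∪ U={C} → {C,T} (+1)
site 0, node EFU: EU={C,T} ∪ F={A} → {A,C,T} (+1)
site 0, node DEFU: D={C} ∩ EFU={A,C,T} → {C} (+0)
site 0, node DEFRU: DEFU={C} ∪ R={T} → {C,T} (+1)
site 1, node EU: E={G} ∪ U={T} → {G,T} (+1)
site 1, node EFU: EU={G,T} ∩ F={T} → {T} (+0)
site 1, node DEFU: D={T} ∩ EFU={T} → {T} (+0)
site 1, node DEFRU: DEFU={T} ∪ R={C} → {C,T} (+1)
site 2, node EU: E={C} ∩ U={C} → {C} (+0)
site 2, node EFU: EU={C} ∪ F={T} → {C,T} (+1)
site 2, node DEFU: D={G} ∪ EFU={C,T} → {C,G,T} (+1)
site 2, node DEFRU: DEFU={C,G,T} ∪ R={A} → {A,C,G,T} (+1)
site 3, node EU: E={T} ∩ U={T} → {T} (+0)
site 3, node EFU: EU={T} ∪ F={C} → {C,T} (+1)
site 3, node DEFU: D={A} ∪ EFU={C,T} → {A,C,T} (+1)
site 3, node DEFRU: DEFU={A,C,T} ∪ R={G} → {A,C,G,T} (+1)
site 4, node EU: E={C} ∪ U={A} → {A,C} (+1)
site 4, node EFU: EU={A,C} ∪ F={T} → {A,C,T} (+1)
site 4, node DEFU: D={A} ∩ EFU={A,C,T} → {A} (+0)
site 4, node DEFRU: DEFU={A} ∪ R={C} → {A,C} (+1)
site 5, node EU: E={T} ∪ U={C} → {C,T} (+1)
site 5, node EFU: EU={C,T} ∩ F={C} → {C} (+0)
site 5, node DEFU: D={A} ∪ EFU={C} → {A,C} (+1)
site 5, node DEFRU: DEFU={A,C} ∩ R={A} → {A} (+0)
site 6, node EU: E={T} ∪ U={C} → {C,T} (+1)
site 6, node EFU: EU={C,T} ∩ F={C} → {C} (+0)
site 6, node DEFU: D={G} ∪ EFU={C} → {C,G} (+1)
site 6, node DEFRU: DEFU={C,G} ∪ R={A} → {A,C,G} (+1)
per-site changes: [3, 2, 3, 3, 3, 2, 3]; total = 19

2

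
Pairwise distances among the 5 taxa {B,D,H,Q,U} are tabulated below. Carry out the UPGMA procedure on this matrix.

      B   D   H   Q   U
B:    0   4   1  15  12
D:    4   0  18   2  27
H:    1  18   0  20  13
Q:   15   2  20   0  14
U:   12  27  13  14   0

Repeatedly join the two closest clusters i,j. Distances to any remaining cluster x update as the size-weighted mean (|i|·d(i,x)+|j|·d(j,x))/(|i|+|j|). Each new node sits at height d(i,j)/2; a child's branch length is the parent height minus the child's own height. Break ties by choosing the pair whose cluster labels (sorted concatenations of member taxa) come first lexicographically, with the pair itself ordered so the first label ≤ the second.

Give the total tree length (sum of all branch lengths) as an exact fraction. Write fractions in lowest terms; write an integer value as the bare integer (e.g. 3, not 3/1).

289/12

step 1: merge (B,H) at d=1; branch lengths B→1/2, H→1/2; new cluster BH
  updated: d(BH,D)=11, d(BH,Q)=35/2, d(BH,U)=25/2
step 2: merge (D,Q) at d=2; branch lengths D→1, Q→1; new cluster DQ
  updated: d(BH,DQ)=57/4, d(DQ,U)=41/2
step 3: merge (BH,U) at d=25/2; branch lengths BH→23/4, U→25/4; new cluster BHU
  updated: d(BHU,DQ)=49/3
step 4: merge (BHU,DQ) at d=49/3; branch lengths BHU→23/12, DQ→43/6; new cluster BDHQU
final tree: (((B:1/2,H:1/2):23/4,U:25/4):23/12,(D:1,Q:1):43/6)
total length: 289/12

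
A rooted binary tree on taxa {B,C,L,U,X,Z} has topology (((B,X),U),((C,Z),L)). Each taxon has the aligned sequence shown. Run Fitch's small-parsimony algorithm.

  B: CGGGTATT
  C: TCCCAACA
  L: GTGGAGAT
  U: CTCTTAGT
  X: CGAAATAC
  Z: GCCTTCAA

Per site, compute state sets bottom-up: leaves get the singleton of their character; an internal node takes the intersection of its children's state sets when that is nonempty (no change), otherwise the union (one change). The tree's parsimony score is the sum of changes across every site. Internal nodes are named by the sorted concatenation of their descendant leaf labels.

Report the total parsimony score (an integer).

site 0, node BX: B={C} ∩ X={C} → {C} (+0)
site 0, node BUX: BX={C} ∩ U={C} → {C} (+0)
site 0, node CZ: C={T} ∪ Z={G} → {G,T} (+1)
site 0, node CLZ: CZ={G,T} ∩ L={G} → {G} (+0)
site 0, node BCLUXZ: BUX={C} ∪ CLZ={G} → {C,G} (+1)
site 1, node BX: B={G} ∩ X={G} → {G} (+0)
site 1, node BUX: BX={G} ∪ U={T} → {G,T} (+1)
site 1, node CZ: C={C} ∩ Z={C} → {C} (+0)
site 1, node CLZ: CZ={C} ∪ L={T} → {C,T} (+1)
site 1, node BCLUXZ: BUX={G,T} ∩ CLZ={C,T} → {T} (+0)
site 2, node BX: B={G} ∪ X={A} → {A,G} (+1)
site 2, node BUX: BX={A,G} ∪ U={C} → {A,C,G} (+1)
site 2, node CZ: C={C} ∩ Z={C} → {C} (+0)
site 2, node CLZ: CZ={C} ∪ L={G} → {C,G} (+1)
site 2, node BCLUXZ: BUX={A,C,G} ∩ CLZ={C,G} → {C,G} (+0)
site 3, node BX: B={G} ∪ X={A} → {A,G} (+1)
site 3, node BUX: BX={A,G} ∪ U={T} → {A,G,T} (+1)
site 3, node CZ: C={C} ∪ Z={T} → {C,T} (+1)
site 3, node CLZ: CZ={C,T} ∪ L={G} → {C,G,T} (+1)
site 3, node BCLUXZ: BUX={A,G,T} ∩ CLZ={C,G,T} → {G,T} (+0)
site 4, node BX: B={T} ∪ X={A} → {A,T} (+1)
site 4, node BUX: BX={A,T} ∩ U={T} → {T} (+0)
site 4, node CZ: C={A} ∪ Z={T} → {A,T} (+1)
site 4, node CLZ: CZ={A,T} ∩ L={A} → {A} (+0)
site 4, node BCLUXZ: BUX={T} ∪ CLZ={A} → {A,T} (+1)
site 5, node BX: B={A} ∪ X={T} → {A,T} (+1)
site 5, node BUX: BX={A,T} ∩ U={A} → {A} (+0)
site 5, node CZ: C={A} ∪ Z={C} → {A,C} (+1)
site 5, node CLZ: CZ={A,C} ∪ L={G} → {A,C,G} (+1)
site 5, node BCLUXZ: BUX={A} ∩ CLZ={A,C,G} → {A} (+0)
site 6, node BX: B={T} ∪ X={A} → {A,T} (+1)
site 6, node BUX: BX={A,T} ∪ U={G} → {A,G,T} (+1)
site 6, node CZ: C={C} ∪ Z={A} → {A,C} (+1)
site 6, node CLZ: CZ={A,C} ∩ L={A} → {A} (+0)
site 6, node BCLUXZ: BUX={A,G,T} ∩ CLZ={A} → {A} (+0)
site 7, node BX: B={T} ∪ X={C} → {C,T} (+1)
site 7, node BUX: BX={C,T} ∩ U={T} → {T} (+0)
site 7, node CZ: C={A} ∩ Z={A} → {A} (+0)
site 7, node CLZ: CZ={A} ∪ L={T} → {A,T} (+1)
site 7, node BCLUXZ: BUX={T} ∩ CLZ={A,T} → {T} (+0)
per-site changes: [2, 2, 3, 4, 3, 3, 3, 2]; total = 22

22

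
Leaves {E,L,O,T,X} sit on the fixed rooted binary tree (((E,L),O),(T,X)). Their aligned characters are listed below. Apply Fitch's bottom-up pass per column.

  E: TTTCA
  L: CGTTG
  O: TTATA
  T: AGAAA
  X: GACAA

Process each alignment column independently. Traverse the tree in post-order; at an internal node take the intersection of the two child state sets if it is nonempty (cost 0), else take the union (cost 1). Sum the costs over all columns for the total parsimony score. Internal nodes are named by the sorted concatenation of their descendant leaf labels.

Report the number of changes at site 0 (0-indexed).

[col 0] EL: children E:{T}, L:{C} ∪→ {C,T}; cost 1
[col 0] ELO: children EL:{C,T}, O:{T} ∩→ {T}; cost 0
[col 0] TX: children T:{A}, X:{G} ∪→ {A,G}; cost 1
[col 0] ELOTX: children ELO:{T}, TX:{A,G} ∪→ {A,G,T}; cost 1
[col 1] EL: children E:{T}, L:{G} ∪→ {G,T}; cost 1
[col 1] ELO: children EL:{G,T}, O:{T} ∩→ {T}; cost 0
[col 1] TX: children T:{G}, X:{A} ∪→ {A,G}; cost 1
[col 1] ELOTX: children ELO:{T}, TX:{A,G} ∪→ {A,G,T}; cost 1
[col 2] EL: children E:{T}, L:{T} ∩→ {T}; cost 0
[col 2] ELO: children EL:{T}, O:{A} ∪→ {A,T}; cost 1
[col 2] TX: children T:{A}, X:{C} ∪→ {A,C}; cost 1
[col 2] ELOTX: children ELO:{A,T}, TX:{A,C} ∩→ {A}; cost 0
[col 3] EL: children E:{C}, L:{T} ∪→ {C,T}; cost 1
[col 3] ELO: children EL:{C,T}, O:{T} ∩→ {T}; cost 0
[col 3] TX: children T:{A}, X:{A} ∩→ {A}; cost 0
[col 3] ELOTX: children ELO:{T}, TX:{A} ∪→ {A,T}; cost 1
[col 4] EL: children E:{A}, L:{G} ∪→ {A,G}; cost 1
[col 4] ELO: children EL:{A,G}, O:{A} ∩→ {A}; cost 0
[col 4] TX: children T:{A}, X:{A} ∩→ {A}; cost 0
[col 4] ELOTX: children ELO:{A}, TX:{A} ∩→ {A}; cost 0
per-site changes: [3, 3, 2, 2, 1]; total = 11

3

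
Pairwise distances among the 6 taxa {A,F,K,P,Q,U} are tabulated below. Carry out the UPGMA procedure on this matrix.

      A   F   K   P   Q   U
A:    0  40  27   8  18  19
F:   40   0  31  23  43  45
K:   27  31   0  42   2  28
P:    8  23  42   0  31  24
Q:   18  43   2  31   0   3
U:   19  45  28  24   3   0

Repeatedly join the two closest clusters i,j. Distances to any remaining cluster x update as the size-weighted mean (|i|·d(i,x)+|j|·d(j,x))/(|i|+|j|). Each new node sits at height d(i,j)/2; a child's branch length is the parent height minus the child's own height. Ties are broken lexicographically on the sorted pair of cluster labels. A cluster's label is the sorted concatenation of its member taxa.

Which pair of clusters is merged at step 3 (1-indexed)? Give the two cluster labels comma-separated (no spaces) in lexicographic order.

iteration 1: select K,Q (d=2); attach at lengths (1, 1); label the merged cluster KQ
  updated: d(A,KQ)=45/2, d(F,KQ)=37, d(KQ,P)=73/2, d(KQ,U)=31/2
iteration 2: select A,P (d=8); attach at lengths (4, 4); label the merged cluster AP
  updated: d(AP,F)=63/2, d(AP,KQ)=59/2, d(AP,U)=43/2
iteration 3: select KQ,U (d=31/2); attach at lengths (27/4, 31/4); label the merged cluster KQU
  updated: d(AP,KQU)=161/6, d(F,KQU)=119/3
iteration 4: select AP,KQU (d=161/6); attach at lengths (113/12, 17/3); label the merged cluster AKPQU
  updated: d(AKPQU,F)=182/5
iteration 5: select AKPQU,F (d=182/5); attach at lengths (287/60, 91/5); label the merged cluster AFKPQU
final tree: (((A:4,P:4):113/12,((K:1,Q:1):27/4,U:31/4):17/3):287/60,F:91/5)
total length: 1877/30

KQ,U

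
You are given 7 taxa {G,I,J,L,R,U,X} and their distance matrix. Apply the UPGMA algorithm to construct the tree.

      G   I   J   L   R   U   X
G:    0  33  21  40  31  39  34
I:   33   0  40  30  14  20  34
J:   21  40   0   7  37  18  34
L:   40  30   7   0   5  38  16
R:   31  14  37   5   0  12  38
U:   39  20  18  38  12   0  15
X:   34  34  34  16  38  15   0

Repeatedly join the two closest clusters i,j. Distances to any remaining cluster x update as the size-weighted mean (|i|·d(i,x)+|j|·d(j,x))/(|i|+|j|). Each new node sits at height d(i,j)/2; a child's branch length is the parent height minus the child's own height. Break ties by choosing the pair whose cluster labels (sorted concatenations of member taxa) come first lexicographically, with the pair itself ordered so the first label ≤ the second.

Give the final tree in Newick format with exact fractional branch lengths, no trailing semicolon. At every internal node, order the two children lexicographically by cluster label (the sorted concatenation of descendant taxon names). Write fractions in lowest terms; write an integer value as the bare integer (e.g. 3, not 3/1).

1. join L+R (d=5) ⇒ LR; edges |L|=5/2, |R|=5/2
  updated: d(G,LR)=71/2, d(I,LR)=22, d(J,LR)=22, d(LR,U)=25, d(LR,X)=27
2. join U+X (d=15) ⇒ UX; edges |U|=15/2, |X|=15/2
  updated: d(G,UX)=73/2, d(I,UX)=27, d(J,UX)=26, d(LR,UX)=26
3. join G+J (d=21) ⇒ GJ; edges |G|=21/2, |J|=21/2
  updated: d(GJ,I)=73/2, d(GJ,LR)=115/4, d(GJ,UX)=125/4
4. join I+LR (d=22) ⇒ ILR; edges |I|=11, |LR|=17/2
  updated: d(GJ,ILR)=94/3, d(ILR,UX)=79/3
5. join ILR+UX (d=79/3) ⇒ ILRUX; edges |ILR|=13/6, |UX|=17/3
  updated: d(GJ,ILRUX)=313/10
6. join GJ+ILRUX (d=313/10) ⇒ GIJLRUX; edges |GJ|=103/20, |ILRUX|=149/60
final tree: ((G:21/2,J:21/2):103/20,((I:11,(L:5/2,R:5/2):17/2):13/6,(U:15/2,X:15/2):17/3):149/60)
total length: 2279/30

((G:21/2,J:21/2):103/20,((I:11,(L:5/2,R:5/2):17/2):13/6,(U:15/2,X:15/2):17/3):149/60)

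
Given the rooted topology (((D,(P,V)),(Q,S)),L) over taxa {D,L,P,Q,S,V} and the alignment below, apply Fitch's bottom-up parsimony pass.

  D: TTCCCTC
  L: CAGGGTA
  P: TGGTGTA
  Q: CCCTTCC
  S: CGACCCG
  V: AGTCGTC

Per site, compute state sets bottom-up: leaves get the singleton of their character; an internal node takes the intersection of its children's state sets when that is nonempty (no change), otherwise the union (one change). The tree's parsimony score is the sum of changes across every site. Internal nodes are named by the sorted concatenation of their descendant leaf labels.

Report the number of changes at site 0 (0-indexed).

PV@0: {T} ∪ {A} = {A,T} (union, +1)
DPV@0: {T} ∩ {A,T} = {T} (intersection, +0)
QS@0: {C} ∩ {C} = {C} (intersection, +0)
DPQSV@0: {T} ∪ {C} = {C,T} (union, +1)
DLPQSV@0: {C,T} ∩ {C} = {C} (intersection, +0)
PV@1: {G} ∩ {G} = {G} (intersection, +0)
DPV@1: {T} ∪ {G} = {G,T} (union, +1)
QS@1: {C} ∪ {G} = {C,G} (union, +1)
DPQSV@1: {G,T} ∩ {C,G} = {G} (intersection, +0)
DLPQSV@1: {G} ∪ {A} = {A,G} (union, +1)
PV@2: {G} ∪ {T} = {G,T} (union, +1)
DPV@2: {C} ∪ {G,T} = {C,G,T} (union, +1)
QS@2: {C} ∪ {A} = {A,C} (union, +1)
DPQSV@2: {C,G,T} ∩ {A,C} = {C} (intersection, +0)
DLPQSV@2: {C} ∪ {G} = {C,G} (union, +1)
PV@3: {T} ∪ {C} = {C,T} (union, +1)
DPV@3: {C} ∩ {C,T} = {C} (intersection, +0)
QS@3: {T} ∪ {C} = {C,T} (union, +1)
DPQSV@3: {C} ∩ {C,T} = {C} (intersection, +0)
DLPQSV@3: {C} ∪ {G} = {C,G} (union, +1)
PV@4: {G} ∩ {G} = {G} (intersection, +0)
DPV@4: {C} ∪ {G} = {C,G} (union, +1)
QS@4: {T} ∪ {C} = {C,T} (union, +1)
DPQSV@4: {C,G} ∩ {C,T} = {C} (intersection, +0)
DLPQSV@4: {C} ∪ {G} = {C,G} (union, +1)
PV@5: {T} ∩ {T} = {T} (intersection, +0)
DPV@5: {T} ∩ {T} = {T} (intersection, +0)
QS@5: {C} ∩ {C} = {C} (intersection, +0)
DPQSV@5: {T} ∪ {C} = {C,T} (union, +1)
DLPQSV@5: {C,T} ∩ {T} = {T} (intersection, +0)
PV@6: {A} ∪ {C} = {A,C} (union, +1)
DPV@6: {C} ∩ {A,C} = {C} (intersection, +0)
QS@6: {C} ∪ {G} = {C,G} (union, +1)
DPQSV@6: {C} ∩ {C,G} = {C} (intersection, +0)
DLPQSV@6: {C} ∪ {A} = {A,C} (union, +1)
per-site changes: [2, 3, 4, 3, 3, 1, 3]; total = 19

2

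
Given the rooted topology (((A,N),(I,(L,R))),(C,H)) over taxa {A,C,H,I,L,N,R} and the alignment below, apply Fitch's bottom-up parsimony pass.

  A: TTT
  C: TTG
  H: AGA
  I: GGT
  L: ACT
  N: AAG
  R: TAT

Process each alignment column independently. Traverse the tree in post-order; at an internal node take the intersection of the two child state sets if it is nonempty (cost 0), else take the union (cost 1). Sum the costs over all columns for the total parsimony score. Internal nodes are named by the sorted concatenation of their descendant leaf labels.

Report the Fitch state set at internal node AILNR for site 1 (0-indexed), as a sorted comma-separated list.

[col 0] AN: children A:{T}, N:{A} ∪→ {A,T}; cost 1
[col 0] LR: children L:{A}, R:{T} ∪→ {A,T}; cost 1
[col 0] ILR: children I:{G}, LR:{A,T} ∪→ {A,G,T}; cost 1
[col 0] AILNR: children AN:{A,T}, ILR:{A,G,T} ∩→ {A,T}; cost 0
[col 0] CH: children C:{T}, H:{A} ∪→ {A,T}; cost 1
[col 0] ACHILNR: children AILNR:{A,T}, CH:{A,T} ∩→ {A,T}; cost 0
[col 1] AN: children A:{T}, N:{A} ∪→ {A,T}; cost 1
[col 1] LR: children L:{C}, R:{A} ∪→ {A,C}; cost 1
[col 1] ILR: children I:{G}, LR:{A,C} ∪→ {A,C,G}; cost 1
[col 1] AILNR: children AN:{A,T}, ILR:{A,C,G} ∩→ {A}; cost 0
[col 1] CH: children C:{T}, H:{G} ∪→ {G,T}; cost 1
[col 1] ACHILNR: children AILNR:{A}, CH:{G,T} ∪→ {A,G,T}; cost 1
[col 2] AN: children A:{T}, N:{G} ∪→ {G,T}; cost 1
[col 2] LR: children L:{T}, R:{T} ∩→ {T}; cost 0
[col 2] ILR: children I:{T}, LR:{T} ∩→ {T}; cost 0
[col 2] AILNR: children AN:{G,T}, ILR:{T} ∩→ {T}; cost 0
[col 2] CH: children C:{G}, H:{A} ∪→ {A,G}; cost 1
[col 2] ACHILNR: children AILNR:{T}, CH:{A,G} ∪→ {A,G,T}; cost 1
per-site changes: [4, 5, 3]; total = 12

A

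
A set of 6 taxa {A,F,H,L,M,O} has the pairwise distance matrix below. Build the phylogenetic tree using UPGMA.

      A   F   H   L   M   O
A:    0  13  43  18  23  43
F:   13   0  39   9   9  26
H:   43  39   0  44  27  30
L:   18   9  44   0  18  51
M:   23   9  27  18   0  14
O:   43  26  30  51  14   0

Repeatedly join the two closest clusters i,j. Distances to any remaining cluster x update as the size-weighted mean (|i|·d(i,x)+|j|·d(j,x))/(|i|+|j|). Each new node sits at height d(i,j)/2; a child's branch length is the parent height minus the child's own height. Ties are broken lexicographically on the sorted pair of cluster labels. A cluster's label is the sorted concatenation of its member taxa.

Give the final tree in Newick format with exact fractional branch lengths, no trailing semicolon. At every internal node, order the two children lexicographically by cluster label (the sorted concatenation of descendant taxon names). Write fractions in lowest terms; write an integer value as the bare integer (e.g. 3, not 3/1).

((A:9,((F:9/2,L:9/2):9/4,M:27/4):9/4):143/16,(H:15,O:15):47/16)

iteration 1: select F,L (d=9); attach at lengths (9/2, 9/2); label the merged cluster FL
  updated: d(A,FL)=31/2, d(FL,H)=83/2, d(FL,M)=27/2, d(FL,O)=77/2
iteration 2: select FL,M (d=27/2); attach at lengths (9/4, 27/4); label the merged cluster FLM
  updated: d(A,FLM)=18, d(FLM,H)=110/3, d(FLM,O)=91/3
iteration 3: select A,FLM (d=18); attach at lengths (9, 9/4); label the merged cluster AFLM
  updated: d(AFLM,H)=153/4, d(AFLM,O)=67/2
iteration 4: select H,O (d=30); attach at lengths (15, 15); label the merged cluster HO
  updated: d(AFLM,HO)=287/8
iteration 5: select AFLM,HO (d=287/8); attach at lengths (143/16, 47/16); label the merged cluster AFHLMO
final tree: ((A:9,((F:9/2,L:9/2):9/4,M:27/4):9/4):143/16,(H:15,O:15):47/16)
total length: 569/8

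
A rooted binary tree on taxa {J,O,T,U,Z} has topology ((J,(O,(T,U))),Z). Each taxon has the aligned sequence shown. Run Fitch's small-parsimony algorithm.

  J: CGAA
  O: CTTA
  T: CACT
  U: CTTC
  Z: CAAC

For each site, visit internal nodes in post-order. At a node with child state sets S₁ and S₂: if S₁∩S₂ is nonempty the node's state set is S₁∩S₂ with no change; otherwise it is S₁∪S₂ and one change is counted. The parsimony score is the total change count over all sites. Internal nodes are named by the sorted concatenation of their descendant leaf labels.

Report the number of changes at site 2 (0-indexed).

site 0, node TU: T={C} ∩ U={C} → {C} (+0)
site 0, node OTU: O={C} ∩ TU={C} → {C} (+0)
site 0, node JOTU: J={C} ∩ OTU={C} → {C} (+0)
site 0, node JOTUZ: JOTU={C} ∩ Z={C} → {C} (+0)
site 1, node TU: T={A} ∪ U={T} → {A,T} (+1)
site 1, node OTU: O={T} ∩ TU={A,T} → {T} (+0)
site 1, node JOTU: J={G} ∪ OTU={T} → {G,T} (+1)
site 1, node JOTUZ: JOTU={G,T} ∪ Z={A} → {A,G,T} (+1)
site 2, node TU: T={C} ∪ U={T} → {C,T} (+1)
site 2, node OTU: O={T} ∩ TU={C,T} → {T} (+0)
site 2, node JOTU: J={A} ∪ OTU={T} → {A,T} (+1)
site 2, node JOTUZ: JOTU={A,T} ∩ Z={A} → {A} (+0)
site 3, node TU: T={T} ∪ U={C} → {C,T} (+1)
site 3, node OTU: O={A} ∪ TU={C,T} → {A,C,T} (+1)
site 3, node JOTU: J={A} ∩ OTU={A,C,T} → {A} (+0)
site 3, node JOTUZ: JOTU={A} ∪ Z={C} → {A,C} (+1)
per-site changes: [0, 3, 2, 3]; total = 8

2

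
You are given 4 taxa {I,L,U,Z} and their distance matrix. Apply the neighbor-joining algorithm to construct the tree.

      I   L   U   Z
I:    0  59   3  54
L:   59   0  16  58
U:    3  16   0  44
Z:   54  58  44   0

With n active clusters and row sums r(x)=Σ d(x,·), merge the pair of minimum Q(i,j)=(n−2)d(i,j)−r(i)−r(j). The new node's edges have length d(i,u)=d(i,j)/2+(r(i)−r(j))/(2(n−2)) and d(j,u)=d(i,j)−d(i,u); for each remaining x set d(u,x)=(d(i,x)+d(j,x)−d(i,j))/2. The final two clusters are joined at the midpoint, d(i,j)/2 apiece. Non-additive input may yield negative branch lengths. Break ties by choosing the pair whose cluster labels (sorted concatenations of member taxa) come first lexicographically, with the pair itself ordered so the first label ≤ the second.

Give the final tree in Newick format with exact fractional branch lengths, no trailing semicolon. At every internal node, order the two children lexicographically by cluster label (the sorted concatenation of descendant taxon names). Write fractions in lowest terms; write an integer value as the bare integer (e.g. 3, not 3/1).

1. join I+U (d=3, Q=-173) ⇒ IU; edges |I|=59/4, |U|=-47/4
  updated: d(IU,L)=36, d(IU,Z)=95/2
2. join IU+L (d=36, Q=-283/2) ⇒ ILU; edges |IU|=51/4, |L|=93/4
  updated: d(ILU,Z)=139/4
3. join ILU+Z (d=139/4) ⇒ ILUZ; edges |ILU|=139/8, |Z|=139/8
final tree: (((I:59/4,U:-47/4):51/4,L:93/4):139/8,Z:139/8)
total length: 295/4

(((I:59/4,U:-47/4):51/4,L:93/4):139/8,Z:139/8)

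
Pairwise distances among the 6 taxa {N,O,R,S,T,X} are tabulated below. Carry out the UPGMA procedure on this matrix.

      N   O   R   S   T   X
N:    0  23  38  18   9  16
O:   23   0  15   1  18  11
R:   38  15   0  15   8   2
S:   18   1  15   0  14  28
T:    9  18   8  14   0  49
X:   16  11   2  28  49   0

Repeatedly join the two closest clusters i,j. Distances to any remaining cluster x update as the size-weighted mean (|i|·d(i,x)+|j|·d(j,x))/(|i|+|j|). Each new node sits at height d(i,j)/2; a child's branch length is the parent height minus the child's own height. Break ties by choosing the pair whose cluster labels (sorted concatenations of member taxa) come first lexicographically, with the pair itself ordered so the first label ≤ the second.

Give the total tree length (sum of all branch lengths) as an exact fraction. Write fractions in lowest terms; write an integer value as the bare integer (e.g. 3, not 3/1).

301/8

iteration 1: select O,S (d=1); attach at lengths (1/2, 1/2); label the merged cluster OS
  updated: d(N,OS)=41/2, d(OS,R)=15, d(OS,T)=16, d(OS,X)=39/2
iteration 2: select R,X (d=2); attach at lengths (1, 1); label the merged cluster RX
  updated: d(N,RX)=27, d(OS,RX)=69/4, d(RX,T)=57/2
iteration 3: select N,T (d=9); attach at lengths (9/2, 9/2); label the merged cluster NT
  updated: d(NT,OS)=73/4, d(NT,RX)=111/4
iteration 4: select OS,RX (d=69/4); attach at lengths (65/8, 61/8); label the merged cluster ORSX
  updated: d(NT,ORSX)=23
iteration 5: select NT,ORSX (d=23); attach at lengths (7, 23/8); label the merged cluster NORSTX
final tree: ((N:9/2,T:9/2):7,((O:1/2,S:1/2):65/8,(R:1,X:1):61/8):23/8)
total length: 301/8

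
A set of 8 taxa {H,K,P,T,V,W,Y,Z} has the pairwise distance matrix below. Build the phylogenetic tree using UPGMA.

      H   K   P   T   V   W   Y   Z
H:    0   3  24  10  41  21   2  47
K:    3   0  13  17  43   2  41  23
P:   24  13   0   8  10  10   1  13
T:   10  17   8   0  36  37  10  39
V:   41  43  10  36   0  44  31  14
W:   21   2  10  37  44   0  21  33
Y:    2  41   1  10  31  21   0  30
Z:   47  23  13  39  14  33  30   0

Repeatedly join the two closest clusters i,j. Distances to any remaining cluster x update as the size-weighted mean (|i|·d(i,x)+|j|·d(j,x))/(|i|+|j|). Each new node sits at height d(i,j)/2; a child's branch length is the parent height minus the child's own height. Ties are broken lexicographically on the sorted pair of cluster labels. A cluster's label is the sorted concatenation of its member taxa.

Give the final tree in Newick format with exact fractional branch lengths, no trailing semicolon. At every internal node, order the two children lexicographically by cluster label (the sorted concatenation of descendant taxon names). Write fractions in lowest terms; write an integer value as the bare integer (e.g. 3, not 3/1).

(((H:6,(K:1,W:1):5):67/18,((P:1/2,Y:1/2):4,T:9/2):47/9):235/36,(V:7,Z:7):37/4)

step 1: merge (P,Y) at d=1; branch lengths P→1/2, Y→1/2; new cluster PY
  updated: d(H,PY)=13, d(K,PY)=27, d(PY,T)=9, d(PY,V)=41/2, d(PY,W)=31/2, d(PY,Z)=43/2
step 2: merge (K,W) at d=2; branch lengths K→1, W→1; new cluster KW
  updated: d(H,KW)=12, d(KW,PY)=85/4, d(KW,T)=27, d(KW,V)=87/2, d(KW,Z)=28
step 3: merge (PY,T) at d=9; branch lengths PY→4, T→9/2; new cluster PTY
  updated: d(H,PTY)=12, d(KW,PTY)=139/6, d(PTY,V)=77/3, d(PTY,Z)=82/3
step 4: merge (H,KW) at d=12; branch lengths H→6, KW→5; new cluster HKW
  updated: d(HKW,PTY)=175/9, d(HKW,V)=128/3, d(HKW,Z)=103/3
step 5: merge (V,Z) at d=14; branch lengths V→7, Z→7; new cluster VZ
  updated: d(HKW,VZ)=77/2, d(PTY,VZ)=53/2
step 6: merge (HKW,PTY) at d=175/9; branch lengths HKW→67/18, PTY→47/9; new cluster HKPTWY
  updated: d(HKPTWY,VZ)=65/2
step 7: merge (HKPTWY,VZ) at d=65/2; branch lengths HKPTWY→235/36, VZ→37/4; new cluster HKPTVWYZ
final tree: (((H:6,(K:1,W:1):5):67/18,((P:1/2,Y:1/2):4,T:9/2):47/9):235/36,(V:7,Z:7):37/4)
total length: 551/9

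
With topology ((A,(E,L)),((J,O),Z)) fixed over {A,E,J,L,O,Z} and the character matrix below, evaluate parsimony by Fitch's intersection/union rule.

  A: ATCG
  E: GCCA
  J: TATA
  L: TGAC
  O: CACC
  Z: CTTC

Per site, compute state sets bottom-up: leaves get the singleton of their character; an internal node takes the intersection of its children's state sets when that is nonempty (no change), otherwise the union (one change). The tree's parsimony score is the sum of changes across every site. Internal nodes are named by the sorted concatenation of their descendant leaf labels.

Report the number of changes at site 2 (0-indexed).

3

[col 0] EL: children E:{G}, L:{T} ∪→ {G,T}; cost 1
[col 0] AEL: children A:{A}, EL:{G,T} ∪→ {A,G,T}; cost 1
[col 0] JO: children J:{T}, O:{C} ∪→ {C,T}; cost 1
[col 0] JOZ: children JO:{C,T}, Z:{C} ∩→ {C}; cost 0
[col 0] AEJLOZ: children AEL:{A,G,T}, JOZ:{C} ∪→ {A,C,G,T}; cost 1
[col 1] EL: children E:{C}, L:{G} ∪→ {C,G}; cost 1
[col 1] AEL: children A:{T}, EL:{C,G} ∪→ {C,G,T}; cost 1
[col 1] JO: children J:{A}, O:{A} ∩→ {A}; cost 0
[col 1] JOZ: children JO:{A}, Z:{T} ∪→ {A,T}; cost 1
[col 1] AEJLOZ: children AEL:{C,G,T}, JOZ:{A,T} ∩→ {T}; cost 0
[col 2] EL: children E:{C}, L:{A} ∪→ {A,C}; cost 1
[col 2] AEL: children A:{C}, EL:{A,C} ∩→ {C}; cost 0
[col 2] JO: children J:{T}, O:{C} ∪→ {C,T}; cost 1
[col 2] JOZ: children JO:{C,T}, Z:{T} ∩→ {T}; cost 0
[col 2] AEJLOZ: children AEL:{C}, JOZ:{T} ∪→ {C,T}; cost 1
[col 3] EL: children E:{A}, L:{C} ∪→ {A,C}; cost 1
[col 3] AEL: children A:{G}, EL:{A,C} ∪→ {A,C,G}; cost 1
[col 3] JO: children J:{A}, O:{C} ∪→ {A,C}; cost 1
[col 3] JOZ: children JO:{A,C}, Z:{C} ∩→ {C}; cost 0
[col 3] AEJLOZ: children AEL:{A,C,G}, JOZ:{C} ∩→ {C}; cost 0
per-site changes: [4, 3, 3, 3]; total = 13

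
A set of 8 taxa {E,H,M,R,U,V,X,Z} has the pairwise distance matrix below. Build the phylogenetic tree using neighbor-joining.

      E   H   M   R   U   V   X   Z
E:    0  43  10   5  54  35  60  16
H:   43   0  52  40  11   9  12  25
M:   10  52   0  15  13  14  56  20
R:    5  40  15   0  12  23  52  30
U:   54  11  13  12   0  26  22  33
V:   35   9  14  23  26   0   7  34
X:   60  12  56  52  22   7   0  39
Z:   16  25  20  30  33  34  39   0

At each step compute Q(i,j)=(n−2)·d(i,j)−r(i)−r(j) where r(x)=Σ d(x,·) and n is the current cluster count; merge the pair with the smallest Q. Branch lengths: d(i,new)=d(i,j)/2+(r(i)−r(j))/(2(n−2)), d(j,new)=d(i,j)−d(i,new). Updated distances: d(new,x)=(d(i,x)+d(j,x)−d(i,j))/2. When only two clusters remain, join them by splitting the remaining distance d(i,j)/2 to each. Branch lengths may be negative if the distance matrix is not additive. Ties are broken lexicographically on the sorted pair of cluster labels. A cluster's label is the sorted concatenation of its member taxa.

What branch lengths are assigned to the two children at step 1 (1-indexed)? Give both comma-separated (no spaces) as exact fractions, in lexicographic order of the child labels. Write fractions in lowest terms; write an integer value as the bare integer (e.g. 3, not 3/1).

19/3,-4/3

1. join E+R (d=5, Q=-370) ⇒ ER; edges |E|=19/3, |R|=-4/3
  updated: d(ER,H)=39, d(ER,M)=10, d(ER,U)=61/2, d(ER,V)=53/2, d(ER,X)=107/2, d(ER,Z)=41/2
2. join ER+M (d=10, Q=-295) ⇒ EMR; edges |ER|=13/2, |M|=7/2
  updated: d(EMR,H)=81/2, d(EMR,U)=67/4, d(EMR,V)=61/4, d(EMR,X)=199/4, d(EMR,Z)=61/4
3. join EMR+Z (d=61/4, Q=-891/4) ⇒ EMRZ; edges |EMR|=209/32, |Z|=279/32
  updated: d(EMRZ,H)=201/8, d(EMRZ,U)=69/4, d(EMRZ,V)=17, d(EMRZ,X)=147/4
4. join EMRZ+U (d=69/4, Q=-965/8) ⇒ EMRUZ; edges |EMRZ|=191/16, |U|=85/16
  updated: d(EMRUZ,H)=151/16, d(EMRUZ,V)=103/8, d(EMRUZ,X)=83/4
5. join EMRUZ+H (d=151/16, Q=-437/8) ⇒ EHMRUZ; edges |EMRUZ|=63/8, |H|=25/16
  updated: d(EHMRUZ,V)=199/32, d(EHMRUZ,X)=373/32
6. join EHMRUZ+V (d=199/32, Q=-199/8) ⇒ EHMRUVZ; edges |EHMRUZ|=87/16, |V|=25/32
  updated: d(EHMRUVZ,X)=199/32
7. join EHMRUVZ+X (d=199/32) ⇒ EHMRUVXZ; edges |EHMRUVZ|=199/64, |X|=199/64
final tree: (((((((E:19/3,R:-4/3):13/2,M:7/2):209/32,Z:279/32):191/16,U:85/16):63/8,H:25/16):87/16,V:25/32):199/64,X:199/64)
total length: 555/8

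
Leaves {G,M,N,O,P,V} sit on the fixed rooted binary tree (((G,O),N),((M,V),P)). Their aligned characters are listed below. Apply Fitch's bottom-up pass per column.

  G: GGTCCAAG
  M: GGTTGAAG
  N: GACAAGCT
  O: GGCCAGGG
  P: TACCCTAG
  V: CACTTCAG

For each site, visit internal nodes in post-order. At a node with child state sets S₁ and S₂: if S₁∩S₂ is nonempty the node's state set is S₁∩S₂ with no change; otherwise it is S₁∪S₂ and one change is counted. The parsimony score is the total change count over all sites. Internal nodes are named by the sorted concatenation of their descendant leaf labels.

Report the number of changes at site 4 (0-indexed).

4

[col 0] GO: children G:{G}, O:{G} ∩→ {G}; cost 0
[col 0] GNO: children GO:{G}, N:{G} ∩→ {G}; cost 0
[col 0] MV: children M:{G}, V:{C} ∪→ {C,G}; cost 1
[col 0] MPV: children MV:{C,G}, P:{T} ∪→ {C,G,T}; cost 1
[col 0] GMNOPV: children GNO:{G}, MPV:{C,G,T} ∩→ {G}; cost 0
[col 1] GO: children G:{G}, O:{G} ∩→ {G}; cost 0
[col 1] GNO: children GO:{G}, N:{A} ∪→ {A,G}; cost 1
[col 1] MV: children M:{G}, V:{A} ∪→ {A,G}; cost 1
[col 1] MPV: children MV:{A,G}, P:{A} ∩→ {A}; cost 0
[col 1] GMNOPV: children GNO:{A,G}, MPV:{A} ∩→ {A}; cost 0
[col 2] GO: children G:{T}, O:{C} ∪→ {C,T}; cost 1
[col 2] GNO: children GO:{C,T}, N:{C} ∩→ {C}; cost 0
[col 2] MV: children M:{T}, V:{C} ∪→ {C,T}; cost 1
[col 2] MPV: children MV:{C,T}, P:{C} ∩→ {C}; cost 0
[col 2] GMNOPV: children GNO:{C}, MPV:{C} ∩→ {C}; cost 0
[col 3] GO: children G:{C}, O:{C} ∩→ {C}; cost 0
[col 3] GNO: children GO:{C}, N:{A} ∪→ {A,C}; cost 1
[col 3] MV: children M:{T}, V:{T} ∩→ {T}; cost 0
[col 3] MPV: children MV:{T}, P:{C} ∪→ {C,T}; cost 1
[col 3] GMNOPV: children GNO:{A,C}, MPV:{C,T} ∩→ {C}; cost 0
[col 4] GO: children G:{C}, O:{A} ∪→ {A,C}; cost 1
[col 4] GNO: children GO:{A,C}, N:{A} ∩→ {A}; cost 0
[col 4] MV: children M:{G}, V:{T} ∪→ {G,T}; cost 1
[col 4] MPV: children MV:{G,T}, P:{C} ∪→ {C,G,T}; cost 1
[col 4] GMNOPV: children GNO:{A}, MPV:{C,G,T} ∪→ {A,C,G,T}; cost 1
[col 5] GO: children G:{A}, O:{G} ∪→ {A,G}; cost 1
[col 5] GNO: children GO:{A,G}, N:{G} ∩→ {G}; cost 0
[col 5] MV: children M:{A}, V:{C} ∪→ {A,C}; cost 1
[col 5] MPV: children MV:{A,C}, P:{T} ∪→ {A,C,T}; cost 1
[col 5] GMNOPV: children GNO:{G}, MPV:{A,C,T} ∪→ {A,C,G,T}; cost 1
[col 6] GO: children G:{A}, O:{G} ∪→ {A,G}; cost 1
[col 6] GNO: children GO:{A,G}, N:{C} ∪→ {A,C,G}; cost 1
[col 6] MV: children M:{A}, V:{A} ∩→ {A}; cost 0
[col 6] MPV: children MV:{A}, P:{A} ∩→ {A}; cost 0
[col 6] GMNOPV: children GNO:{A,C,G}, MPV:{A} ∩→ {A}; cost 0
[col 7] GO: children G:{G}, O:{G} ∩→ {G}; cost 0
[col 7] GNO: children GO:{G}, N:{T} ∪→ {G,T}; cost 1
[col 7] MV: children M:{G}, V:{G} ∩→ {G}; cost 0
[col 7] MPV: children MV:{G}, P:{G} ∩→ {G}; cost 0
[col 7] GMNOPV: children GNO:{G,T}, MPV:{G} ∩→ {G}; cost 0
per-site changes: [2, 2, 2, 2, 4, 4, 2, 1]; total = 19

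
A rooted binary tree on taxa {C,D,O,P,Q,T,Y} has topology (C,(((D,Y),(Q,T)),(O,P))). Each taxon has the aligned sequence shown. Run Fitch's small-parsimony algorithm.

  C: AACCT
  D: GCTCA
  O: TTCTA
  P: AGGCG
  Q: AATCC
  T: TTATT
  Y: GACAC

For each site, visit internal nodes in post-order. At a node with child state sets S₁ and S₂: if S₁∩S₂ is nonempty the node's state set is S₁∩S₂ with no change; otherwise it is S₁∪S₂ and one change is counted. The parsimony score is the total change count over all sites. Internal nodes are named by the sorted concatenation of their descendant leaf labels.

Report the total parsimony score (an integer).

site 0, node DY: D={G} ∩ Y={G} → {G} (+0)
site 0, node QT: Q={A} ∪ T={T} → {A,T} (+1)
site 0, node DQTY: DY={G} ∪ QT={A,T} → {A,G,T} (+1)
site 0, node OP: O={T} ∪ P={A} → {A,T} (+1)
site 0, node DOPQTY: DQTY={A,G,T} ∩ OP={A,T} → {A,T} (+0)
site 0, node CDOPQTY: C={A} ∩ DOPQTY={A,T} → {A} (+0)
site 1, node DY: D={C} ∪ Y={A} → {A,C} (+1)
site 1, node QT: Q={A} ∪ T={T} → {A,T} (+1)
site 1, node DQTY: DY={A,C} ∩ QT={A,T} → {A} (+0)
site 1, node OP: O={T} ∪ P={G} → {G,T} (+1)
site 1, node DOPQTY: DQTY={A} ∪ OP={G,T} → {A,G,T} (+1)
site 1, node CDOPQTY: C={A} ∩ DOPQTY={A,G,T} → {A} (+0)
site 2, node DY: D={T} ∪ Y={C} → {C,T} (+1)
site 2, node QT: Q={T} ∪ T={A} → {A,T} (+1)
site 2, node DQTY: DY={C,T} ∩ QT={A,T} → {T} (+0)
site 2, node OP: O={C} ∪ P={G} → {C,G} (+1)
site 2, node DOPQTY: DQTY={T} ∪ OP={C,G} → {C,G,T} (+1)
site 2, node CDOPQTY: C={C} ∩ DOPQTY={C,G,T} → {C} (+0)
site 3, node DY: D={C} ∪ Y={A} → {A,C} (+1)
site 3, node QT: Q={C} ∪ T={T} → {C,T} (+1)
site 3, node DQTY: DY={A,C} ∩ QT={C,T} → {C} (+0)
site 3, node OP: O={T} ∪ P={C} → {C,T} (+1)
site 3, node DOPQTY: DQTY={C} ∩ OP={C,T} → {C} (+0)
site 3, node CDOPQTY: C={C} ∩ DOPQTY={C} → {C} (+0)
site 4, node DY: D={A} ∪ Y={C} → {A,C} (+1)
site 4, node QT: Q={C} ∪ T={T} → {C,T} (+1)
site 4, node DQTY: DY={A,C} ∩ QT={C,T} → {C} (+0)
site 4, node OP: O={A} ∪ P={G} → {A,G} (+1)
site 4, node DOPQTY: DQTY={C} ∪ OP={A,G} → {A,C,G} (+1)
site 4, node CDOPQTY: C={T} ∪ DOPQTY={A,C,G} → {A,C,G,T} (+1)
per-site changes: [3, 4, 4, 3, 5]; total = 19

19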